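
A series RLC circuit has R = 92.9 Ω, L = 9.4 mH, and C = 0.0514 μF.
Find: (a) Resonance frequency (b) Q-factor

Step 1 — Resonance condition Im(Z)=0 gives ω₀ = 1/√(LC).
Step 2 — ω₀ = 1/√(0.0094·5.14e-08) = 4.549e+04 rad/s.
Step 3 — f₀ = ω₀/(2π) = 7241 Hz.
Step 4 — Series Q: Q = ω₀L/R = 4.549e+04·0.0094/92.9 = 4.603.

(a) f₀ = 7241 Hz  (b) Q = 4.603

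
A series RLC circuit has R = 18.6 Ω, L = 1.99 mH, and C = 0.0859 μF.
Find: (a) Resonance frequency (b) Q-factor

Step 1 — Resonance condition Im(Z)=0 gives ω₀ = 1/√(LC).
Step 2 — ω₀ = 1/√(0.00199·8.59e-08) = 7.649e+04 rad/s.
Step 3 — f₀ = ω₀/(2π) = 1.217e+04 Hz.
Step 4 — Series Q: Q = ω₀L/R = 7.649e+04·0.00199/18.6 = 8.183.

(a) f₀ = 1.217e+04 Hz  (b) Q = 8.183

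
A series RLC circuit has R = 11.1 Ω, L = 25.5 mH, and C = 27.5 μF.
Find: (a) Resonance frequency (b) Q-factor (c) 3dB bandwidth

Step 1 — Resonance: ω₀ = 1/√(LC) = 1/√(0.0255·2.75e-05) = 1194 rad/s.
Step 2 — f₀ = ω₀/(2π) = 190.1 Hz.
Step 3 — Series Q: Q = ω₀L/R = 1194·0.0255/11.1 = 2.743.
Step 4 — Bandwidth: Δω = ω₀/Q = 435.3 rad/s; BW = Δω/(2π) = 69.28 Hz.

(a) f₀ = 190.1 Hz  (b) Q = 2.743  (c) BW = 69.28 Hz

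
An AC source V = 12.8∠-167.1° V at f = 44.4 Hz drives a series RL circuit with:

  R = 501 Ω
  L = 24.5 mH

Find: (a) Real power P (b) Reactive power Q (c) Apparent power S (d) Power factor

Step 1 — Angular frequency: ω = 2π·f = 2π·44.4 = 279 rad/s.
Step 2 — Component impedances:
  R: Z = R = 501 Ω
  L: Z = jωL = j·279·0.0245 = 0 + j6.835 Ω
Step 3 — Series combination: Z_total = R + L = 501 + j6.835 Ω = 501∠0.8° Ω.
Step 4 — Source phasor: V = 12.8∠-167.1° V = -12.48 - j2.858 V.
Step 5 — Current: I = V / Z = -0.02498 - j0.005363 A = 0.02555∠-167.9° A.
Step 6 — Complex power: S = V·I* = 0.327 + j0.004461 VA.
Step 7 — Real power: P = Re(S) = 0.327 W.
Step 8 — Reactive power: Q = Im(S) = 0.004461 VAR.
Step 9 — Apparent power: |S| = 0.327 VA.
Step 10 — Power factor: PF = P/|S| = 0.9999 (lagging).

(a) P = 0.327 W  (b) Q = 0.004461 VAR  (c) S = 0.327 VA  (d) PF = 0.9999 (lagging)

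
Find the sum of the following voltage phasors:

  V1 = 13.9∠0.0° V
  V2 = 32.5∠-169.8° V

Step 1 — Convert each phasor to rectangular form:
  V1 = 13.9·(cos(0.0°) + j·sin(0.0°)) = 13.9 V
  V2 = 32.5·(cos(-169.8°) + j·sin(-169.8°)) = -31.99 - j5.755 V
Step 2 — Sum components: V_total = -18.09 - j5.755 V.
Step 3 — Convert to polar: |V_total| = 18.98 V, ∠V_total = -162.3°.

V_total = 18.98∠-162.3° V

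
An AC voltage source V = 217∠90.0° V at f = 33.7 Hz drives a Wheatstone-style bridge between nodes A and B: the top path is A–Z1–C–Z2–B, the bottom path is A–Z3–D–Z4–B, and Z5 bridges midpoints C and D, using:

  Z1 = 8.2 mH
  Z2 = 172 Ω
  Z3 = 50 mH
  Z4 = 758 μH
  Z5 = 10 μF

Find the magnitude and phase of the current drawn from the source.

Step 1 — Angular frequency: ω = 2π·f = 2π·33.7 = 211.7 rad/s.
Step 2 — Component impedances:
  Z1: Z = jωL = j·211.7·0.0082 = 0 + j1.736 Ω
  Z2: Z = R = 172 Ω
  Z3: Z = jωL = j·211.7·0.05 = 0 + j10.59 Ω
  Z4: Z = jωL = j·211.7·0.000758 = 0 + j0.1605 Ω
  Z5: Z = 1/(jωC) = -j/(ω·C) = 0 - j472.3 Ω
Step 3 — Bridge requires nodal analysis (the Z5 bridge couples midpoints C and D, so the two paths cannot be reduced to a simple series/parallel combination). Setting node B to ground and injecting 1 A at node A, the 3-node admittance system at A, C, D solves to V_A = Z_AB = 0.7036 + j10.94 Ω = 10.96∠86.3° Ω.
Step 4 — Source phasor: V = 217∠90.0° V = 0 + j217 V.
Step 5 — Ohm's law: I = V / Z_total = (0 + j217) / (0.7036 + j10.94) = 19.76 + j1.271 A.
Step 6 — Convert to polar: |I| = 19.8 A, ∠I = 3.7°.

I = 19.8∠3.7° A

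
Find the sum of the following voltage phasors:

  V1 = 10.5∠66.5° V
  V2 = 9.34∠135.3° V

Step 1 — Convert each phasor to rectangular form:
  V1 = 10.5·(cos(66.5°) + j·sin(66.5°)) = 4.187 + j9.629 V
  V2 = 9.34·(cos(135.3°) + j·sin(135.3°)) = -6.639 + j6.57 V
Step 2 — Sum components: V_total = -2.452 + j16.2 V.
Step 3 — Convert to polar: |V_total| = 16.38 V, ∠V_total = 98.6°.

V_total = 16.38∠98.6° V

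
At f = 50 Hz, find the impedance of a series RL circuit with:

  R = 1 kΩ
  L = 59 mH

Step 1 — Angular frequency: ω = 2π·f = 2π·50 = 314.2 rad/s.
Step 2 — Component impedances:
  R: Z = R = 1000 Ω
  L: Z = jωL = j·314.2·0.059 = 0 + j18.54 Ω
Step 3 — Series combination: Z_total = R + L = 1000 + j18.54 Ω = 1000∠1.1° Ω.

Z = 1000 + j18.54 Ω = 1000∠1.1° Ω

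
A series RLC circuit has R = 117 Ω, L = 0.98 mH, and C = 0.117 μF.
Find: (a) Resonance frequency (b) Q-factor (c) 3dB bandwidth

Step 1 — Resonance condition Im(Z)=0 gives ω₀ = 1/√(LC).
Step 2 — ω₀ = 1/√(0.00098·1.17e-07) = 9.339e+04 rad/s.
Step 3 — f₀ = ω₀/(2π) = 1.486e+04 Hz.
Step 4 — Series Q: Q = ω₀L/R = 9.339e+04·0.00098/117 = 0.7822.
Step 5 — 3dB bandwidth: Δω = ω₀/Q = 1.194e+05 rad/s; BW = Δω/(2π) = 1.9e+04 Hz.

(a) f₀ = 1.486e+04 Hz  (b) Q = 0.7822  (c) BW = 1.9e+04 Hz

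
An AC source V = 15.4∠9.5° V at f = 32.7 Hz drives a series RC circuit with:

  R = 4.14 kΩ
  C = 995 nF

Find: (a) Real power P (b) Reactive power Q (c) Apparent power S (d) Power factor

Step 1 — Angular frequency: ω = 2π·f = 2π·32.7 = 205.5 rad/s.
Step 2 — Component impedances:
  R: Z = R = 4140 Ω
  C: Z = 1/(jωC) = -j/(ω·C) = 0 - j4892 Ω
Step 3 — Series combination: Z_total = R + C = 4140 - j4892 Ω = 6408∠-49.8° Ω.
Step 4 — Source phasor: V = 15.4∠9.5° V = 15.19 + j2.542 V.
Step 5 — Current: I = V / Z = 0.001228 + j0.002065 A = 0.002403∠59.3° A.
Step 6 — Complex power: S = V·I* = 0.02391 - j0.02825 VA.
Step 7 — Real power: P = Re(S) = 0.02391 W.
Step 8 — Reactive power: Q = Im(S) = -0.02825 VAR.
Step 9 — Apparent power: |S| = 0.03701 VA.
Step 10 — Power factor: PF = P/|S| = 0.646 (leading).

(a) P = 0.02391 W  (b) Q = -0.02825 VAR  (c) S = 0.03701 VA  (d) PF = 0.646 (leading)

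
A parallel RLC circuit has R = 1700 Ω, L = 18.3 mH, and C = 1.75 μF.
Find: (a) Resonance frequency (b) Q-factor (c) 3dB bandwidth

Step 1 — Resonance: ω₀ = 1/√(LC) = 1/√(0.0183·1.75e-06) = 5588 rad/s.
Step 2 — f₀ = ω₀/(2π) = 889.4 Hz.
Step 3 — Parallel Q: Q = R/(ω₀L) = 1700/(5588·0.0183) = 16.62.
Step 4 — Bandwidth: Δω = ω₀/Q = 336.1 rad/s; BW = Δω/(2π) = 53.5 Hz.

(a) f₀ = 889.4 Hz  (b) Q = 16.62  (c) BW = 53.5 Hz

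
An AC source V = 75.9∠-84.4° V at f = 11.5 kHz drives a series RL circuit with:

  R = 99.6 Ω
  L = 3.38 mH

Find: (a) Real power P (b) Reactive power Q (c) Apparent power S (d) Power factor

Step 1 — Angular frequency: ω = 2π·f = 2π·1.15e+04 = 7.226e+04 rad/s.
Step 2 — Component impedances:
  R: Z = R = 99.6 Ω
  L: Z = jωL = j·7.226e+04·0.00338 = 0 + j244.2 Ω
Step 3 — Series combination: Z_total = R + L = 99.6 + j244.2 Ω = 263.8∠67.8° Ω.
Step 4 — Source phasor: V = 75.9∠-84.4° V = 7.407 - j75.54 V.
Step 5 — Current: I = V / Z = -0.2546 - j0.1342 A = 0.2878∠-152.2° A.
Step 6 — Complex power: S = V·I* = 8.248 + j20.22 VA.
Step 7 — Real power: P = Re(S) = 8.248 W.
Step 8 — Reactive power: Q = Im(S) = 20.22 VAR.
Step 9 — Apparent power: |S| = 21.84 VA.
Step 10 — Power factor: PF = P/|S| = 0.3776 (lagging).

(a) P = 8.248 W  (b) Q = 20.22 VAR  (c) S = 21.84 VA  (d) PF = 0.3776 (lagging)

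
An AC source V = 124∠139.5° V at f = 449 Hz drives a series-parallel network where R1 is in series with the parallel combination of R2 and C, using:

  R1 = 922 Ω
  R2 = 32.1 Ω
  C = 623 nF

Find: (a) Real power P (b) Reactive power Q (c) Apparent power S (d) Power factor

Step 1 — Angular frequency: ω = 2π·f = 2π·449 = 2821 rad/s.
Step 2 — Component impedances:
  R1: Z = R = 922 Ω
  R2: Z = R = 32.1 Ω
  C: Z = 1/(jωC) = -j/(ω·C) = 0 - j569 Ω
Step 3 — Parallel branch: R2 || C = 1/(1/R2 + 1/C) = 32 - j1.805 Ω.
Step 4 — Series with R1: Z_total = R1 + (R2 || C) = 954 - j1.805 Ω = 954∠-0.1° Ω.
Step 5 — Source phasor: V = 124∠139.5° V = -94.29 + j80.53 V.
Step 6 — Current: I = V / Z = -0.099 + j0.08423 A = 0.13∠139.6° A.
Step 7 — Complex power: S = V·I* = 16.12 - j0.0305 VA.
Step 8 — Real power: P = Re(S) = 16.12 W.
Step 9 — Reactive power: Q = Im(S) = -0.0305 VAR.
Step 10 — Apparent power: |S| = 16.12 VA.
Step 11 — Power factor: PF = P/|S| = 1 (leading).

(a) P = 16.12 W  (b) Q = -0.0305 VAR  (c) S = 16.12 VA  (d) PF = 1 (leading)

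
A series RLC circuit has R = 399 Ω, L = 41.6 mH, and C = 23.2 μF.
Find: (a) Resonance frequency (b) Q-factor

Step 1 — Resonance condition Im(Z)=0 gives ω₀ = 1/√(LC).
Step 2 — ω₀ = 1/√(0.0416·2.32e-05) = 1018 rad/s.
Step 3 — f₀ = ω₀/(2π) = 162 Hz.
Step 4 — Series Q: Q = ω₀L/R = 1018·0.0416/399 = 0.1061.

(a) f₀ = 162 Hz  (b) Q = 0.1061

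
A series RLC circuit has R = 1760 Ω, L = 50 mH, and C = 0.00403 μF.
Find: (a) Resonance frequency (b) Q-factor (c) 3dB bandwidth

Step 1 — Resonance: ω₀ = 1/√(LC) = 1/√(0.05·4.03e-09) = 7.045e+04 rad/s.
Step 2 — f₀ = ω₀/(2π) = 1.121e+04 Hz.
Step 3 — Series Q: Q = ω₀L/R = 7.045e+04·0.05/1760 = 2.001.
Step 4 — Bandwidth: Δω = ω₀/Q = 3.52e+04 rad/s; BW = Δω/(2π) = 5602 Hz.

(a) f₀ = 1.121e+04 Hz  (b) Q = 2.001  (c) BW = 5602 Hz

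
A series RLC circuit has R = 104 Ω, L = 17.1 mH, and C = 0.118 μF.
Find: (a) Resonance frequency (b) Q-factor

Step 1 — Resonance condition Im(Z)=0 gives ω₀ = 1/√(LC).
Step 2 — ω₀ = 1/√(0.0171·1.18e-07) = 2.226e+04 rad/s.
Step 3 — f₀ = ω₀/(2π) = 3543 Hz.
Step 4 — Series Q: Q = ω₀L/R = 2.226e+04·0.0171/104 = 3.66.

(a) f₀ = 3543 Hz  (b) Q = 3.66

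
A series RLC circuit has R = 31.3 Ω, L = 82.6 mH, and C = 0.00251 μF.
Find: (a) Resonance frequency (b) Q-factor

Step 1 — Resonance condition Im(Z)=0 gives ω₀ = 1/√(LC).
Step 2 — ω₀ = 1/√(0.0826·2.51e-09) = 6.945e+04 rad/s.
Step 3 — f₀ = ω₀/(2π) = 1.105e+04 Hz.
Step 4 — Series Q: Q = ω₀L/R = 6.945e+04·0.0826/31.3 = 183.3.

(a) f₀ = 1.105e+04 Hz  (b) Q = 183.3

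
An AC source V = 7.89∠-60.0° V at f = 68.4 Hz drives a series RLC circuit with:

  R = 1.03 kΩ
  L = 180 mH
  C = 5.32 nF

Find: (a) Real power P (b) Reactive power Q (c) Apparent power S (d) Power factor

Step 1 — Angular frequency: ω = 2π·f = 2π·68.4 = 429.8 rad/s.
Step 2 — Component impedances:
  R: Z = R = 1030 Ω
  L: Z = jωL = j·429.8·0.18 = 0 + j77.36 Ω
  C: Z = 1/(jωC) = -j/(ω·C) = 0 - j4.374e+05 Ω
Step 3 — Series combination: Z_total = R + L + C = 1030 - j4.373e+05 Ω = 4.373e+05∠-89.9° Ω.
Step 4 — Source phasor: V = 7.89∠-60.0° V = 3.945 - j6.833 V.
Step 5 — Current: I = V / Z = 1.565e-05 + j8.984e-06 A = 1.804e-05∠29.9° A.
Step 6 — Complex power: S = V·I* = 3.353e-07 - j0.0001424 VA.
Step 7 — Real power: P = Re(S) = 3.353e-07 W.
Step 8 — Reactive power: Q = Im(S) = -0.0001424 VAR.
Step 9 — Apparent power: |S| = 0.0001424 VA.
Step 10 — Power factor: PF = P/|S| = 0.002355 (leading).

(a) P = 3.353e-07 W  (b) Q = -0.0001424 VAR  (c) S = 0.0001424 VA  (d) PF = 0.002355 (leading)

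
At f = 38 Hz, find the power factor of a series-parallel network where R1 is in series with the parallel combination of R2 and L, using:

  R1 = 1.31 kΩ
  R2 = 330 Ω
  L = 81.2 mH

Step 1 — Angular frequency: ω = 2π·f = 2π·38 = 238.8 rad/s.
Step 2 — Component impedances:
  R1: Z = R = 1310 Ω
  R2: Z = R = 330 Ω
  L: Z = jωL = j·238.8·0.0812 = 0 + j19.39 Ω
Step 3 — Parallel branch: R2 || L = 1/(1/R2 + 1/L) = 1.135 + j19.32 Ω.
Step 4 — Series with R1: Z_total = R1 + (R2 || L) = 1311 + j19.32 Ω = 1311∠0.8° Ω.
Step 5 — Power factor: PF = cos(φ) = Re(Z)/|Z| = 1311.14/1311.28 = 0.9999.
Step 6 — Type: Im(Z) = 19.32 ⇒ lagging (phase φ = 0.8°).

PF = 0.9999 (lagging, φ = 0.8°)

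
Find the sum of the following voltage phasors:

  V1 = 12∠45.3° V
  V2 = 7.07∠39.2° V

Step 1 — Convert each phasor to rectangular form:
  V1 = 12·(cos(45.3°) + j·sin(45.3°)) = 8.441 + j8.53 V
  V2 = 7.07·(cos(39.2°) + j·sin(39.2°)) = 5.479 + j4.468 V
Step 2 — Sum components: V_total = 13.92 + j13 V.
Step 3 — Convert to polar: |V_total| = 19.04 V, ∠V_total = 43.0°.

V_total = 19.04∠43.0° V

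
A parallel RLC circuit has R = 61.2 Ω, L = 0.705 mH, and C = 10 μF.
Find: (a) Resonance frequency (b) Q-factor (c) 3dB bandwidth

Step 1 — Resonance: ω₀ = 1/√(LC) = 1/√(0.000705·1e-05) = 1.191e+04 rad/s.
Step 2 — f₀ = ω₀/(2π) = 1896 Hz.
Step 3 — Parallel Q: Q = R/(ω₀L) = 61.2/(1.191e+04·0.000705) = 7.289.
Step 4 — Bandwidth: Δω = ω₀/Q = 1634 rad/s; BW = Δω/(2π) = 260.1 Hz.

(a) f₀ = 1896 Hz  (b) Q = 7.289  (c) BW = 260.1 Hz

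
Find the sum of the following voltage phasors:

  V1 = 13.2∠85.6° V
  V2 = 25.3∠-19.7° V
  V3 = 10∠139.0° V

Step 1 — Convert each phasor to rectangular form:
  V1 = 13.2·(cos(85.6°) + j·sin(85.6°)) = 1.013 + j13.16 V
  V2 = 25.3·(cos(-19.7°) + j·sin(-19.7°)) = 23.82 - j8.529 V
  V3 = 10·(cos(139.0°) + j·sin(139.0°)) = -7.547 + j6.561 V
Step 2 — Sum components: V_total = 17.28 + j11.19 V.
Step 3 — Convert to polar: |V_total| = 20.59 V, ∠V_total = 32.9°.

V_total = 20.59∠32.9° V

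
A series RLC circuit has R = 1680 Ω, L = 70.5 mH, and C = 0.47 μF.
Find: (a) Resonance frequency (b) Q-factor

Step 1 — Resonance condition Im(Z)=0 gives ω₀ = 1/√(LC).
Step 2 — ω₀ = 1/√(0.0705·4.7e-07) = 5494 rad/s.
Step 3 — f₀ = ω₀/(2π) = 874.3 Hz.
Step 4 — Series Q: Q = ω₀L/R = 5494·0.0705/1680 = 0.2305.

(a) f₀ = 874.3 Hz  (b) Q = 0.2305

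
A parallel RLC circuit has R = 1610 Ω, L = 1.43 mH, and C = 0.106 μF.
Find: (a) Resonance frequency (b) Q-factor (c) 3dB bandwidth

Step 1 — Resonance: ω₀ = 1/√(LC) = 1/√(0.00143·1.06e-07) = 8.122e+04 rad/s.
Step 2 — f₀ = ω₀/(2π) = 1.293e+04 Hz.
Step 3 — Parallel Q: Q = R/(ω₀L) = 1610/(8.122e+04·0.00143) = 13.86.
Step 4 — Bandwidth: Δω = ω₀/Q = 5860 rad/s; BW = Δω/(2π) = 932.6 Hz.

(a) f₀ = 1.293e+04 Hz  (b) Q = 13.86  (c) BW = 932.6 Hz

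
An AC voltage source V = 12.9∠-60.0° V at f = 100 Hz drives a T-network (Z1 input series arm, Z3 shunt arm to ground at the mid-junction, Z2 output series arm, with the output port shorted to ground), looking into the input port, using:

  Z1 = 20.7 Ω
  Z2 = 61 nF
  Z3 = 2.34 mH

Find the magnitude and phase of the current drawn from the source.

Step 1 — Angular frequency: ω = 2π·f = 2π·100 = 628.3 rad/s.
Step 2 — Component impedances:
  Z1: Z = R = 20.7 Ω
  Z2: Z = 1/(jωC) = -j/(ω·C) = 0 - j2.609e+04 Ω
  Z3: Z = jωL = j·628.3·0.00234 = 0 + j1.47 Ω
Step 3 — With the output port shorted to ground, the output series arm Z2 runs from the junction to ground; the shunt arm Z3 also runs from the junction to ground. They appear in parallel: Z3 || Z2 = 0 + j1.47 Ω.
Step 4 — Series with input arm Z1: Z_in = Z1 + (Z3 || Z2) = 20.7 + j1.47 Ω = 20.75∠4.1° Ω.
Step 5 — Source phasor: V = 12.9∠-60.0° V = 6.45 - j11.17 V.
Step 6 — Ohm's law: I = V / Z_total = (6.45 - j11.17) / (20.7 + j1.47) = 0.2719 - j0.559 A.
Step 7 — Convert to polar: |I| = 0.6216 A, ∠I = -64.1°.

I = 0.6216∠-64.1° A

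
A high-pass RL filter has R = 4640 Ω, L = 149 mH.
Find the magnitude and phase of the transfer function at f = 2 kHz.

Step 1 — Angular frequency: ω = 2π·2000 = 1.257e+04 rad/s.
Step 2 — Transfer function: H(jω) = jωL/(R + jωL).
Step 3 — Numerator jωL = j·1872; denominator R + jωL = 4640 + j1872.
Step 4 — H = 0.14 + j0.347.
Step 5 — Magnitude: |H| = 0.3742 (-8.5 dB); phase: φ = 68.0°.

|H| = 0.3742 (-8.5 dB), φ = 68.0°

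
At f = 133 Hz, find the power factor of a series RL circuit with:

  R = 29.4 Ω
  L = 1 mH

Step 1 — Angular frequency: ω = 2π·f = 2π·133 = 835.7 rad/s.
Step 2 — Component impedances:
  R: Z = R = 29.4 Ω
  L: Z = jωL = j·835.7·0.001 = 0 + j0.8357 Ω
Step 3 — Series combination: Z_total = R + L = 29.4 + j0.8357 Ω = 29.41∠1.6° Ω.
Step 4 — Power factor: PF = cos(φ) = Re(Z)/|Z| = 29.4/29.412 = 0.9996.
Step 5 — Type: Im(Z) = 0.8357 ⇒ lagging (phase φ = 1.6°).

PF = 0.9996 (lagging, φ = 1.6°)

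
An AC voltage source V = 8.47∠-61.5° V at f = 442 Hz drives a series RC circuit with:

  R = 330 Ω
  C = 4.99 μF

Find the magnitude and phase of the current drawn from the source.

Step 1 — Angular frequency: ω = 2π·f = 2π·442 = 2777 rad/s.
Step 2 — Component impedances:
  R: Z = R = 330 Ω
  C: Z = 1/(jωC) = -j/(ω·C) = 0 - j72.16 Ω
Step 3 — Series combination: Z_total = R + C = 330 - j72.16 Ω = 337.8∠-12.3° Ω.
Step 4 — Source phasor: V = 8.47∠-61.5° V = 4.042 - j7.444 V.
Step 5 — Ohm's law: I = V / Z_total = (4.042 - j7.444) / (330 - j72.16) = 0.0164 - j0.01897 A.
Step 6 — Convert to polar: |I| = 0.02507 A, ∠I = -49.2°.

I = 0.02507∠-49.2° A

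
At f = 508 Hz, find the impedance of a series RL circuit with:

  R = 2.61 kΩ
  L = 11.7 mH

Step 1 — Angular frequency: ω = 2π·f = 2π·508 = 3192 rad/s.
Step 2 — Component impedances:
  R: Z = R = 2610 Ω
  L: Z = jωL = j·3192·0.0117 = 0 + j37.34 Ω
Step 3 — Series combination: Z_total = R + L = 2610 + j37.34 Ω = 2610∠0.8° Ω.

Z = 2610 + j37.34 Ω = 2610∠0.8° Ω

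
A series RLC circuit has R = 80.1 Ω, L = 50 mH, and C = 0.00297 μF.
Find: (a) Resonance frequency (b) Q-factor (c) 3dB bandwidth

Step 1 — Resonance condition Im(Z)=0 gives ω₀ = 1/√(LC).
Step 2 — ω₀ = 1/√(0.05·2.97e-09) = 8.206e+04 rad/s.
Step 3 — f₀ = ω₀/(2π) = 1.306e+04 Hz.
Step 4 — Series Q: Q = ω₀L/R = 8.206e+04·0.05/80.1 = 51.22.
Step 5 — 3dB bandwidth: Δω = ω₀/Q = 1602 rad/s; BW = Δω/(2π) = 255 Hz.

(a) f₀ = 1.306e+04 Hz  (b) Q = 51.22  (c) BW = 255 Hz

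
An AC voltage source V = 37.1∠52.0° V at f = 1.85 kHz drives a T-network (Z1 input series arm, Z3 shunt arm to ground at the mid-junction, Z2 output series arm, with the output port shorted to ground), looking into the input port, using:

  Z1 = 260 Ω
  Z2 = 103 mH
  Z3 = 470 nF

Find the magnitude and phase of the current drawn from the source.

Step 1 — Angular frequency: ω = 2π·f = 2π·1850 = 1.162e+04 rad/s.
Step 2 — Component impedances:
  Z1: Z = R = 260 Ω
  Z2: Z = jωL = j·1.162e+04·0.103 = 0 + j1197 Ω
  Z3: Z = 1/(jωC) = -j/(ω·C) = 0 - j183 Ω
Step 3 — With the output port shorted to ground, the output series arm Z2 runs from the junction to ground; the shunt arm Z3 also runs from the junction to ground. They appear in parallel: Z3 || Z2 = 0 - j216.1 Ω.
Step 4 — Series with input arm Z1: Z_in = Z1 + (Z3 || Z2) = 260 - j216.1 Ω = 338.1∠-39.7° Ω.
Step 5 — Source phasor: V = 37.1∠52.0° V = 22.84 + j29.24 V.
Step 6 — Ohm's law: I = V / Z_total = (22.84 + j29.24) / (260 - j216.1) = -0.003311 + j0.1097 A.
Step 7 — Convert to polar: |I| = 0.1097 A, ∠I = 91.7°.

I = 0.1097∠91.7° A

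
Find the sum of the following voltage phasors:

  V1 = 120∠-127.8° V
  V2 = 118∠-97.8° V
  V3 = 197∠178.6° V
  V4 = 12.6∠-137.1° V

Step 1 — Convert each phasor to rectangular form:
  V1 = 120·(cos(-127.8°) + j·sin(-127.8°)) = -73.55 - j94.82 V
  V2 = 118·(cos(-97.8°) + j·sin(-97.8°)) = -16.01 - j116.9 V
  V3 = 197·(cos(178.6°) + j·sin(178.6°)) = -196.9 + j4.813 V
  V4 = 12.6·(cos(-137.1°) + j·sin(-137.1°)) = -9.23 - j8.577 V
Step 2 — Sum components: V_total = -295.7 - j215.5 V.
Step 3 — Convert to polar: |V_total| = 365.9 V, ∠V_total = -143.9°.

V_total = 365.9∠-143.9° V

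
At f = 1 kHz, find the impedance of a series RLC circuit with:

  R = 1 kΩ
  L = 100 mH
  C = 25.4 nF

Step 1 — Angular frequency: ω = 2π·f = 2π·1000 = 6283 rad/s.
Step 2 — Component impedances:
  R: Z = R = 1000 Ω
  L: Z = jωL = j·6283·0.1 = 0 + j628.3 Ω
  C: Z = 1/(jωC) = -j/(ω·C) = 0 - j6266 Ω
Step 3 — Series combination: Z_total = R + L + C = 1000 - j5638 Ω = 5726∠-79.9° Ω.

Z = 1000 - j5638 Ω = 5726∠-79.9° Ω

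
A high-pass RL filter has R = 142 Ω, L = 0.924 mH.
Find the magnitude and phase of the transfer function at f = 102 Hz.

Step 1 — Angular frequency: ω = 2π·102 = 640.9 rad/s.
Step 2 — Transfer function: H(jω) = jωL/(R + jωL).
Step 3 — Numerator jωL = j·0.5922; denominator R + jωL = 142 + j0.5922.
Step 4 — H = 1.739e-05 + j0.00417.
Step 5 — Magnitude: |H| = 0.00417 (-47.6 dB); phase: φ = 89.8°.

|H| = 0.00417 (-47.6 dB), φ = 89.8°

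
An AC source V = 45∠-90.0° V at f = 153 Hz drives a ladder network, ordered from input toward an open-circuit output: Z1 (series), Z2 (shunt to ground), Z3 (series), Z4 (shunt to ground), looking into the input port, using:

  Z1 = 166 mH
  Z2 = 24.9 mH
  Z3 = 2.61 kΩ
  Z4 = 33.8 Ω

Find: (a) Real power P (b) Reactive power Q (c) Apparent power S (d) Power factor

Step 1 — Angular frequency: ω = 2π·f = 2π·153 = 961.3 rad/s.
Step 2 — Component impedances:
  Z1: Z = jωL = j·961.3·0.166 = 0 + j159.6 Ω
  Z2: Z = jωL = j·961.3·0.0249 = 0 + j23.94 Ω
  Z3: Z = R = 2610 Ω
  Z4: Z = R = 33.8 Ω
Step 3 — Ladder network (open output): work backward from the far end, alternating series and parallel combinations. Z_in = 0.2167 + j183.5 Ω = 183.5∠89.9° Ω.
Step 4 — Source phasor: V = 45∠-90.0° V = 0 - j45 V.
Step 5 — Current: I = V / Z = -0.2452 - j0.0002896 A = 0.2452∠-179.9° A.
Step 6 — Complex power: S = V·I* = 0.01303 + j11.03 VA.
Step 7 — Real power: P = Re(S) = 0.01303 W.
Step 8 — Reactive power: Q = Im(S) = 11.03 VAR.
Step 9 — Apparent power: |S| = 11.03 VA.
Step 10 — Power factor: PF = P/|S| = 0.001181 (lagging).

(a) P = 0.01303 W  (b) Q = 11.03 VAR  (c) S = 11.03 VA  (d) PF = 0.001181 (lagging)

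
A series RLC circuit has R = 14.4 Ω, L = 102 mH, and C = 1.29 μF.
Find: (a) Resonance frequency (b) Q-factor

Step 1 — Resonance condition Im(Z)=0 gives ω₀ = 1/√(LC).
Step 2 — ω₀ = 1/√(0.102·1.29e-06) = 2757 rad/s.
Step 3 — f₀ = ω₀/(2π) = 438.8 Hz.
Step 4 — Series Q: Q = ω₀L/R = 2757·0.102/14.4 = 19.53.

(a) f₀ = 438.8 Hz  (b) Q = 19.53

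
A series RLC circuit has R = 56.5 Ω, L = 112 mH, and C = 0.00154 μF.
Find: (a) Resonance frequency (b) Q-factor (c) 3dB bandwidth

Step 1 — Resonance: ω₀ = 1/√(LC) = 1/√(0.112·1.54e-09) = 7.614e+04 rad/s.
Step 2 — f₀ = ω₀/(2π) = 1.212e+04 Hz.
Step 3 — Series Q: Q = ω₀L/R = 7.614e+04·0.112/56.5 = 150.9.
Step 4 — Bandwidth: Δω = ω₀/Q = 504.5 rad/s; BW = Δω/(2π) = 80.29 Hz.

(a) f₀ = 1.212e+04 Hz  (b) Q = 150.9  (c) BW = 80.29 Hz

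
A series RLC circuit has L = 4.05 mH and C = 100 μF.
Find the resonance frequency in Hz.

Step 1 — Resonance condition Im(Z)=0 gives ω₀ = 1/√(LC).
Step 2 — ω₀ = 1/√(0.00405·0.0001) = 1571 rad/s.
Step 3 — f₀ = ω₀/(2π) = 250.1 Hz.

f₀ = 250.1 Hz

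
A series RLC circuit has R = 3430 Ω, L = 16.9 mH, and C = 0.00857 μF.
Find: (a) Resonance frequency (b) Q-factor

Step 1 — Resonance condition Im(Z)=0 gives ω₀ = 1/√(LC).
Step 2 — ω₀ = 1/√(0.0169·8.57e-09) = 8.309e+04 rad/s.
Step 3 — f₀ = ω₀/(2π) = 1.322e+04 Hz.
Step 4 — Series Q: Q = ω₀L/R = 8.309e+04·0.0169/3430 = 0.4094.

(a) f₀ = 1.322e+04 Hz  (b) Q = 0.4094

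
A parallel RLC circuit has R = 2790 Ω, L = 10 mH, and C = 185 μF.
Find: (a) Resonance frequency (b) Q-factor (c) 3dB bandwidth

Step 1 — Resonance: ω₀ = 1/√(LC) = 1/√(0.01·0.000185) = 735.2 rad/s.
Step 2 — f₀ = ω₀/(2π) = 117 Hz.
Step 3 — Parallel Q: Q = R/(ω₀L) = 2790/(735.2·0.01) = 379.5.
Step 4 — Bandwidth: Δω = ω₀/Q = 1.937 rad/s; BW = Δω/(2π) = 0.3084 Hz.

(a) f₀ = 117 Hz  (b) Q = 379.5  (c) BW = 0.3084 Hz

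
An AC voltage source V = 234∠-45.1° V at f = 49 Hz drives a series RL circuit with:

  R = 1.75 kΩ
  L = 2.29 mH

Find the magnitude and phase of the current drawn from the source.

Step 1 — Angular frequency: ω = 2π·f = 2π·49 = 307.9 rad/s.
Step 2 — Component impedances:
  R: Z = R = 1750 Ω
  L: Z = jωL = j·307.9·0.00229 = 0 + j0.705 Ω
Step 3 — Series combination: Z_total = R + L = 1750 + j0.705 Ω = 1750∠0.0° Ω.
Step 4 — Source phasor: V = 234∠-45.1° V = 165.2 - j165.8 V.
Step 5 — Ohm's law: I = V / Z_total = (165.2 - j165.8) / (1750 + j0.705) = 0.09435 - j0.09475 A.
Step 6 — Convert to polar: |I| = 0.1337 A, ∠I = -45.1°.

I = 0.1337∠-45.1° A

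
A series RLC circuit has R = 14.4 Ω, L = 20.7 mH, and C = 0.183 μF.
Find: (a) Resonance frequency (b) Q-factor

Step 1 — Resonance condition Im(Z)=0 gives ω₀ = 1/√(LC).
Step 2 — ω₀ = 1/√(0.0207·1.83e-07) = 1.625e+04 rad/s.
Step 3 — f₀ = ω₀/(2π) = 2586 Hz.
Step 4 — Series Q: Q = ω₀L/R = 1.625e+04·0.0207/14.4 = 23.36.

(a) f₀ = 2586 Hz  (b) Q = 23.36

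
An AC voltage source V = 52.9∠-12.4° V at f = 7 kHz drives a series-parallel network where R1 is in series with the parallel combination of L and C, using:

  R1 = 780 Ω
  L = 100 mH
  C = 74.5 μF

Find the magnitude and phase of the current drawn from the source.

Step 1 — Angular frequency: ω = 2π·f = 2π·7000 = 4.398e+04 rad/s.
Step 2 — Component impedances:
  R1: Z = R = 780 Ω
  L: Z = jωL = j·4.398e+04·0.1 = 0 + j4398 Ω
  C: Z = 1/(jωC) = -j/(ω·C) = 0 - j0.3052 Ω
Step 3 — Parallel branch: L || C = 1/(1/L + 1/C) = 0 - j0.3052 Ω.
Step 4 — Series with R1: Z_total = R1 + (L || C) = 780 - j0.3052 Ω = 780∠-0.0° Ω.
Step 5 — Source phasor: V = 52.9∠-12.4° V = 51.67 - j11.36 V.
Step 6 — Ohm's law: I = V / Z_total = (51.67 - j11.36) / (780 - j0.3052) = 0.06624 - j0.01454 A.
Step 7 — Convert to polar: |I| = 0.06782 A, ∠I = -12.4°.

I = 0.06782∠-12.4° A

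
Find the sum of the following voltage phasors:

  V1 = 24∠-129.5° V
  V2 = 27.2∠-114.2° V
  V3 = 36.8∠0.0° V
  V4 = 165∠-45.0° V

Step 1 — Convert each phasor to rectangular form:
  V1 = 24·(cos(-129.5°) + j·sin(-129.5°)) = -15.27 - j18.52 V
  V2 = 27.2·(cos(-114.2°) + j·sin(-114.2°)) = -11.15 - j24.81 V
  V3 = 36.8·(cos(0.0°) + j·sin(0.0°)) = 36.8 V
  V4 = 165·(cos(-45.0°) + j·sin(-45.0°)) = 116.7 - j116.7 V
Step 2 — Sum components: V_total = 127.1 - j160 V.
Step 3 — Convert to polar: |V_total| = 204.3 V, ∠V_total = -51.5°.

V_total = 204.3∠-51.5° V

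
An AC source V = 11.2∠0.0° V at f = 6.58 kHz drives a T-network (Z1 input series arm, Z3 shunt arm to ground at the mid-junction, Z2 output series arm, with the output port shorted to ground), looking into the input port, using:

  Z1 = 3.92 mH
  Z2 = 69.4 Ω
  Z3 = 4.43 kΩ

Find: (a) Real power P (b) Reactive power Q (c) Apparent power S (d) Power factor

Step 1 — Angular frequency: ω = 2π·f = 2π·6580 = 4.134e+04 rad/s.
Step 2 — Component impedances:
  Z1: Z = jωL = j·4.134e+04·0.00392 = 0 + j162.1 Ω
  Z2: Z = R = 69.4 Ω
  Z3: Z = R = 4430 Ω
Step 3 — With the output port shorted to ground, the output series arm Z2 runs from the junction to ground; the shunt arm Z3 also runs from the junction to ground. They appear in parallel: Z3 || Z2 = 68.33 Ω.
Step 4 — Series with input arm Z1: Z_in = Z1 + (Z3 || Z2) = 68.33 + j162.1 Ω = 175.9∠67.1° Ω.
Step 5 — Source phasor: V = 11.2∠0.0° V = 11.2 V.
Step 6 — Current: I = V / Z = 0.02474 - j0.05868 A = 0.06368∠-67.1° A.
Step 7 — Complex power: S = V·I* = 0.2771 + j0.6572 VA.
Step 8 — Real power: P = Re(S) = 0.2771 W.
Step 9 — Reactive power: Q = Im(S) = 0.6572 VAR.
Step 10 — Apparent power: |S| = 0.7132 VA.
Step 11 — Power factor: PF = P/|S| = 0.3885 (lagging).

(a) P = 0.2771 W  (b) Q = 0.6572 VAR  (c) S = 0.7132 VA  (d) PF = 0.3885 (lagging)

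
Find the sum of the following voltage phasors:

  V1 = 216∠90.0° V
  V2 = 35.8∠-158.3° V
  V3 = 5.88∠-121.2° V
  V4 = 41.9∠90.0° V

Step 1 — Convert each phasor to rectangular form:
  V1 = 216·(cos(90.0°) + j·sin(90.0°)) = 0 + j216 V
  V2 = 35.8·(cos(-158.3°) + j·sin(-158.3°)) = -33.26 - j13.24 V
  V3 = 5.88·(cos(-121.2°) + j·sin(-121.2°)) = -3.046 - j5.03 V
  V4 = 41.9·(cos(90.0°) + j·sin(90.0°)) = 0 + j41.9 V
Step 2 — Sum components: V_total = -36.31 + j239.6 V.
Step 3 — Convert to polar: |V_total| = 242.4 V, ∠V_total = 98.6°.

V_total = 242.4∠98.6° V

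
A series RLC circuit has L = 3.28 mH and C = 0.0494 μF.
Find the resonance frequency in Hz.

Step 1 — Resonance condition Im(Z)=0 gives ω₀ = 1/√(LC).
Step 2 — ω₀ = 1/√(0.00328·4.94e-08) = 7.856e+04 rad/s.
Step 3 — f₀ = ω₀/(2π) = 1.25e+04 Hz.

f₀ = 1.25e+04 Hz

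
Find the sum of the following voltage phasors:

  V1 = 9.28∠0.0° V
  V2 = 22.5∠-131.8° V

Step 1 — Convert each phasor to rectangular form:
  V1 = 9.28·(cos(0.0°) + j·sin(0.0°)) = 9.28 V
  V2 = 22.5·(cos(-131.8°) + j·sin(-131.8°)) = -15 - j16.77 V
Step 2 — Sum components: V_total = -5.717 - j16.77 V.
Step 3 — Convert to polar: |V_total| = 17.72 V, ∠V_total = -108.8°.

V_total = 17.72∠-108.8° V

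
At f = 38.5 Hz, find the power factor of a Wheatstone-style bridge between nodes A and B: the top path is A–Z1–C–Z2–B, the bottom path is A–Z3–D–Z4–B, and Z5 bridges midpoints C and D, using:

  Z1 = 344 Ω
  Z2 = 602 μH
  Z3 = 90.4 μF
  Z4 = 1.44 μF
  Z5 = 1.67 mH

Step 1 — Angular frequency: ω = 2π·f = 2π·38.5 = 241.9 rad/s.
Step 2 — Component impedances:
  Z1: Z = R = 344 Ω
  Z2: Z = jωL = j·241.9·0.000602 = 0 + j0.1456 Ω
  Z3: Z = 1/(jωC) = -j/(ω·C) = 0 - j45.73 Ω
  Z4: Z = 1/(jωC) = -j/(ω·C) = 0 - j2871 Ω
  Z5: Z = jωL = j·241.9·0.00167 = 0 + j0.404 Ω
Step 3 — Bridge requires nodal analysis (the Z5 bridge couples midpoints C and D, so the two paths cannot be reduced to a simple series/parallel combination). Setting node B to ground and injecting 1 A at node A, the 3-node admittance system at A, C, D solves to V_A = Z_AB = 5.87 - j44.41 Ω = 44.79∠-82.5° Ω.
Step 4 — Power factor: PF = cos(φ) = Re(Z)/|Z| = 5.87/44.79 = 0.1311.
Step 5 — Type: Im(Z) = -44.41 ⇒ leading (phase φ = -82.5°).

PF = 0.1311 (leading, φ = -82.5°)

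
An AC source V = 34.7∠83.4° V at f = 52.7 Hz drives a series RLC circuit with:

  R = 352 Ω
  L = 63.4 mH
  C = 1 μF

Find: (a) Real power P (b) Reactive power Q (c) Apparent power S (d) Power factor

Step 1 — Angular frequency: ω = 2π·f = 2π·52.7 = 331.1 rad/s.
Step 2 — Component impedances:
  R: Z = R = 352 Ω
  L: Z = jωL = j·331.1·0.0634 = 0 + j20.99 Ω
  C: Z = 1/(jωC) = -j/(ω·C) = 0 - j3020 Ω
Step 3 — Series combination: Z_total = R + L + C = 352 - j2999 Ω = 3020∠-83.3° Ω.
Step 4 — Source phasor: V = 34.7∠83.4° V = 3.988 + j34.47 V.
Step 5 — Current: I = V / Z = -0.01118 + j0.002643 A = 0.01149∠166.7° A.
Step 6 — Complex power: S = V·I* = 0.04648 - j0.396 VA.
Step 7 — Real power: P = Re(S) = 0.04648 W.
Step 8 — Reactive power: Q = Im(S) = -0.396 VAR.
Step 9 — Apparent power: |S| = 0.3988 VA.
Step 10 — Power factor: PF = P/|S| = 0.1166 (leading).

(a) P = 0.04648 W  (b) Q = -0.396 VAR  (c) S = 0.3988 VA  (d) PF = 0.1166 (leading)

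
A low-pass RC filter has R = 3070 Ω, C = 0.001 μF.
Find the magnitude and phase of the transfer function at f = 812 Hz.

Step 1 — Angular frequency: ω = 2π·812 = 5102 rad/s.
Step 2 — Transfer function: H(jω) = 1/(1 + jωRC).
Step 3 — Denominator: 1 + jωRC = 1 + j·5102·3070·1e-09 = 1 + j0.01566.
Step 4 — H = 0.9998 - j0.01566.
Step 5 — Magnitude: |H| = 0.9999 (-0.0 dB); phase: φ = -0.9°.

|H| = 0.9999 (-0.0 dB), φ = -0.9°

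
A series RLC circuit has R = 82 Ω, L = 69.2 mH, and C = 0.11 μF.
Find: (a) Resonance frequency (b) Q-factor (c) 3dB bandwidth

Step 1 — Resonance: ω₀ = 1/√(LC) = 1/√(0.0692·1.1e-07) = 1.146e+04 rad/s.
Step 2 — f₀ = ω₀/(2π) = 1824 Hz.
Step 3 — Series Q: Q = ω₀L/R = 1.146e+04·0.0692/82 = 9.673.
Step 4 — Bandwidth: Δω = ω₀/Q = 1185 rad/s; BW = Δω/(2π) = 188.6 Hz.

(a) f₀ = 1824 Hz  (b) Q = 9.673  (c) BW = 188.6 Hz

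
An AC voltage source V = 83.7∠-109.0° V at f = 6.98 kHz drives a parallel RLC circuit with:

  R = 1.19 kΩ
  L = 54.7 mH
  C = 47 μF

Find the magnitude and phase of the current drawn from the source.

Step 1 — Angular frequency: ω = 2π·f = 2π·6980 = 4.386e+04 rad/s.
Step 2 — Component impedances:
  R: Z = R = 1190 Ω
  L: Z = jωL = j·4.386e+04·0.0547 = 0 + j2399 Ω
  C: Z = 1/(jωC) = -j/(ω·C) = 0 - j0.4851 Ω
Step 3 — Parallel combination: 1/Z_total = 1/R + 1/L + 1/C; Z_total = 0.0001979 - j0.4852 Ω = 0.4852∠-90.0° Ω.
Step 4 — Source phasor: V = 83.7∠-109.0° V = -27.25 - j79.14 V.
Step 5 — Ohm's law: I = V / Z_total = (-27.25 - j79.14) / (0.0001979 - j0.4852) = 163.1 - j56.22 A.
Step 6 — Convert to polar: |I| = 172.5 A, ∠I = -19.0°.

I = 172.5∠-19.0° A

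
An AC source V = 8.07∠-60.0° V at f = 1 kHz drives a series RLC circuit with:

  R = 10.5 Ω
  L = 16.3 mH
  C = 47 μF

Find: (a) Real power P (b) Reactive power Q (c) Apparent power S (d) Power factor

Step 1 — Angular frequency: ω = 2π·f = 2π·1000 = 6283 rad/s.
Step 2 — Component impedances:
  R: Z = R = 10.5 Ω
  L: Z = jωL = j·6283·0.0163 = 0 + j102.4 Ω
  C: Z = 1/(jωC) = -j/(ω·C) = 0 - j3.386 Ω
Step 3 — Series combination: Z_total = R + L + C = 10.5 + j99.03 Ω = 99.58∠83.9° Ω.
Step 4 — Source phasor: V = 8.07∠-60.0° V = 4.035 - j6.989 V.
Step 5 — Current: I = V / Z = -0.06552 - j0.04769 A = 0.08104∠-143.9° A.
Step 6 — Complex power: S = V·I* = 0.06895 + j0.6503 VA.
Step 7 — Real power: P = Re(S) = 0.06895 W.
Step 8 — Reactive power: Q = Im(S) = 0.6503 VAR.
Step 9 — Apparent power: |S| = 0.654 VA.
Step 10 — Power factor: PF = P/|S| = 0.1054 (lagging).

(a) P = 0.06895 W  (b) Q = 0.6503 VAR  (c) S = 0.654 VA  (d) PF = 0.1054 (lagging)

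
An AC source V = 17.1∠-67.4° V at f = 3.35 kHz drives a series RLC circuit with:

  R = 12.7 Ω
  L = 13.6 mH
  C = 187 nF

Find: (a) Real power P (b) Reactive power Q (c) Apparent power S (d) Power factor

Step 1 — Angular frequency: ω = 2π·f = 2π·3350 = 2.105e+04 rad/s.
Step 2 — Component impedances:
  R: Z = R = 12.7 Ω
  L: Z = jωL = j·2.105e+04·0.0136 = 0 + j286.3 Ω
  C: Z = 1/(jωC) = -j/(ω·C) = 0 - j254.1 Ω
Step 3 — Series combination: Z_total = R + L + C = 12.7 + j32.2 Ω = 34.62∠68.5° Ω.
Step 4 — Source phasor: V = 17.1∠-67.4° V = 6.571 - j15.79 V.
Step 5 — Current: I = V / Z = -0.3546 - j0.3439 A = 0.494∠-135.9° A.
Step 6 — Complex power: S = V·I* = 3.099 + j7.858 VA.
Step 7 — Real power: P = Re(S) = 3.099 W.
Step 8 — Reactive power: Q = Im(S) = 7.858 VAR.
Step 9 — Apparent power: |S| = 8.447 VA.
Step 10 — Power factor: PF = P/|S| = 0.3669 (lagging).

(a) P = 3.099 W  (b) Q = 7.858 VAR  (c) S = 8.447 VA  (d) PF = 0.3669 (lagging)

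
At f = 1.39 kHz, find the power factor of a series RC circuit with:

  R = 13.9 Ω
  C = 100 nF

Step 1 — Angular frequency: ω = 2π·f = 2π·1390 = 8734 rad/s.
Step 2 — Component impedances:
  R: Z = R = 13.9 Ω
  C: Z = 1/(jωC) = -j/(ω·C) = 0 - j1145 Ω
Step 3 — Series combination: Z_total = R + C = 13.9 - j1145 Ω = 1145∠-89.3° Ω.
Step 4 — Power factor: PF = cos(φ) = Re(Z)/|Z| = 13.9/1145 = 0.01214.
Step 5 — Type: Im(Z) = -1145 ⇒ leading (phase φ = -89.3°).

PF = 0.01214 (leading, φ = -89.3°)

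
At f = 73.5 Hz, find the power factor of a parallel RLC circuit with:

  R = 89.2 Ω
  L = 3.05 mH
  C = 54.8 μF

Step 1 — Angular frequency: ω = 2π·f = 2π·73.5 = 461.8 rad/s.
Step 2 — Component impedances:
  R: Z = R = 89.2 Ω
  L: Z = jωL = j·461.8·0.00305 = 0 + j1.409 Ω
  C: Z = 1/(jωC) = -j/(ω·C) = 0 - j39.51 Ω
Step 3 — Parallel combination: 1/Z_total = 1/R + 1/L + 1/C; Z_total = 0.02391 + j1.46 Ω = 1.46∠89.1° Ω.
Step 4 — Power factor: PF = cos(φ) = Re(Z)/|Z| = 0.02391/1.4604 = 0.01637.
Step 5 — Type: Im(Z) = 1.46 ⇒ lagging (phase φ = 89.1°).

PF = 0.01637 (lagging, φ = 89.1°)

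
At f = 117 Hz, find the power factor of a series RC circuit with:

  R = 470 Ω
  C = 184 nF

Step 1 — Angular frequency: ω = 2π·f = 2π·117 = 735.1 rad/s.
Step 2 — Component impedances:
  R: Z = R = 470 Ω
  C: Z = 1/(jωC) = -j/(ω·C) = 0 - j7393 Ω
Step 3 — Series combination: Z_total = R + C = 470 - j7393 Ω = 7408∠-86.4° Ω.
Step 4 — Power factor: PF = cos(φ) = Re(Z)/|Z| = 470/7407.9 = 0.06345.
Step 5 — Type: Im(Z) = -7393 ⇒ leading (phase φ = -86.4°).

PF = 0.06345 (leading, φ = -86.4°)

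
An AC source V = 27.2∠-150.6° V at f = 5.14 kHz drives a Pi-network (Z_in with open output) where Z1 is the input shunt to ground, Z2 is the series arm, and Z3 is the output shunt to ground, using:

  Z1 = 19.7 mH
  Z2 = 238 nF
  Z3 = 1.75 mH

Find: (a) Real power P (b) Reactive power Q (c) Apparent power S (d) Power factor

Step 1 — Angular frequency: ω = 2π·f = 2π·5140 = 3.23e+04 rad/s.
Step 2 — Component impedances:
  Z1: Z = jωL = j·3.23e+04·0.0197 = 0 + j636.2 Ω
  Z2: Z = 1/(jωC) = -j/(ω·C) = 0 - j130.1 Ω
  Z3: Z = jωL = j·3.23e+04·0.00175 = 0 + j56.52 Ω
Step 3 — With open output, the series arm Z2 and the output shunt Z3 appear in series to ground: Z2 + Z3 = 0 - j73.58 Ω.
Step 4 — Parallel with input shunt Z1: Z_in = Z1 || (Z2 + Z3) = 0 - j83.21 Ω = 83.21∠-90.0° Ω.
Step 5 — Source phasor: V = 27.2∠-150.6° V = -23.7 - j13.35 V.
Step 6 — Current: I = V / Z = 0.1605 - j0.2848 A = 0.3269∠-60.6° A.
Step 7 — Complex power: S = V·I* = 0 - j8.892 VA.
Step 8 — Real power: P = Re(S) = 0 W.
Step 9 — Reactive power: Q = Im(S) = -8.892 VAR.
Step 10 — Apparent power: |S| = 8.892 VA.
Step 11 — Power factor: PF = P/|S| = 0 (leading).

(a) P = 0 W  (b) Q = -8.892 VAR  (c) S = 8.892 VA  (d) PF = 0 (leading)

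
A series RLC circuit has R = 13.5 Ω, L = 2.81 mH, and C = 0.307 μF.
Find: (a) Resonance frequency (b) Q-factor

Step 1 — Resonance condition Im(Z)=0 gives ω₀ = 1/√(LC).
Step 2 — ω₀ = 1/√(0.00281·3.07e-07) = 3.405e+04 rad/s.
Step 3 — f₀ = ω₀/(2π) = 5419 Hz.
Step 4 — Series Q: Q = ω₀L/R = 3.405e+04·0.00281/13.5 = 7.087.

(a) f₀ = 5419 Hz  (b) Q = 7.087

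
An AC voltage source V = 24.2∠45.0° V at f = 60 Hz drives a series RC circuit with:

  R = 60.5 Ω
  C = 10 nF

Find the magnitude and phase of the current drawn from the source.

Step 1 — Angular frequency: ω = 2π·f = 2π·60 = 377 rad/s.
Step 2 — Component impedances:
  R: Z = R = 60.5 Ω
  C: Z = 1/(jωC) = -j/(ω·C) = 0 - j2.653e+05 Ω
Step 3 — Series combination: Z_total = R + C = 60.5 - j2.653e+05 Ω = 2.653e+05∠-90.0° Ω.
Step 4 — Source phasor: V = 24.2∠45.0° V = 17.11 + j17.11 V.
Step 5 — Ohm's law: I = V / Z_total = (17.11 + j17.11) / (60.5 - j2.653e+05) = -6.45e-05 + j6.453e-05 A.
Step 6 — Convert to polar: |I| = 9.123e-05 A, ∠I = 135.0°.

I = 9.123e-05∠135.0° A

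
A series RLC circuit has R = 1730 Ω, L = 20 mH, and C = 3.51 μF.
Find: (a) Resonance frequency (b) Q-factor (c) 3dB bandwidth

Step 1 — Resonance: ω₀ = 1/√(LC) = 1/√(0.02·3.51e-06) = 3774 rad/s.
Step 2 — f₀ = ω₀/(2π) = 600.7 Hz.
Step 3 — Series Q: Q = ω₀L/R = 3774·0.02/1730 = 0.04363.
Step 4 — Bandwidth: Δω = ω₀/Q = 8.65e+04 rad/s; BW = Δω/(2π) = 1.377e+04 Hz.

(a) f₀ = 600.7 Hz  (b) Q = 0.04363  (c) BW = 1.377e+04 Hz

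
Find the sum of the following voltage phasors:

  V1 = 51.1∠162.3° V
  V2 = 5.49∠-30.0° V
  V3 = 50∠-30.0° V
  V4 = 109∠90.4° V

Step 1 — Convert each phasor to rectangular form:
  V1 = 51.1·(cos(162.3°) + j·sin(162.3°)) = -48.68 + j15.54 V
  V2 = 5.49·(cos(-30.0°) + j·sin(-30.0°)) = 4.754 - j2.745 V
  V3 = 50·(cos(-30.0°) + j·sin(-30.0°)) = 43.3 - j25 V
  V4 = 109·(cos(90.4°) + j·sin(90.4°)) = -0.761 + j109 V
Step 2 — Sum components: V_total = -1.386 + j96.79 V.
Step 3 — Convert to polar: |V_total| = 96.8 V, ∠V_total = 90.8°.

V_total = 96.8∠90.8° V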